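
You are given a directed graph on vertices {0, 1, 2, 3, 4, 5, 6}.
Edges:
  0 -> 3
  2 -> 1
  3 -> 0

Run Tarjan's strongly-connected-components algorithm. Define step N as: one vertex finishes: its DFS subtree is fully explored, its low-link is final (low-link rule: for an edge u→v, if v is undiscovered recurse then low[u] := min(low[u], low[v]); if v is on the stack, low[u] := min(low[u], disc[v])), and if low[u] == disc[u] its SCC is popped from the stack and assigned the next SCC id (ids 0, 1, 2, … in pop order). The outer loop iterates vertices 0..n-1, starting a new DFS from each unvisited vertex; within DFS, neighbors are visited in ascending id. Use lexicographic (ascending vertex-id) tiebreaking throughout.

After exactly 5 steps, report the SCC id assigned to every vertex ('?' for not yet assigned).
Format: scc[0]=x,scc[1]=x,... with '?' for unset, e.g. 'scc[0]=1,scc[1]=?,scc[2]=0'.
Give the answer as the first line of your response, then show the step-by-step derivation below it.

scc[0]=0,scc[1]=1,scc[2]=2,scc[3]=0,scc[4]=3,scc[5]=?,scc[6]=?

step 1: low=(low[0]=0,low[1]=?,low[2]=?,low[3]=0,low[4]=?,low[5]=?,low[6]=?); scc=(scc[0]=?,scc[1]=?,scc[2]=?,scc[3]=?,scc[4]=?,scc[5]=?,scc[6]=?)
step 2: low=(low[0]=0,low[1]=?,low[2]=?,low[3]=0,low[4]=?,low[5]=?,low[6]=?); scc=(scc[0]=0,scc[1]=?,scc[2]=?,scc[3]=0,scc[4]=?,scc[5]=?,scc[6]=?)
step 3: low=(low[0]=0,low[1]=2,low[2]=?,low[3]=0,low[4]=?,low[5]=?,low[6]=?); scc=(scc[0]=0,scc[1]=1,scc[2]=?,scc[3]=0,scc[4]=?,scc[5]=?,scc[6]=?)
step 4: low=(low[0]=0,low[1]=2,low[2]=3,low[3]=0,low[4]=?,low[5]=?,low[6]=?); scc=(scc[0]=0,scc[1]=1,scc[2]=2,scc[3]=0,scc[4]=?,scc[5]=?,scc[6]=?)
step 5: low=(low[0]=0,low[1]=2,low[2]=3,low[3]=0,low[4]=4,low[5]=?,low[6]=?); scc=(scc[0]=0,scc[1]=1,scc[2]=2,scc[3]=0,scc[4]=3,scc[5]=?,scc[6]=?)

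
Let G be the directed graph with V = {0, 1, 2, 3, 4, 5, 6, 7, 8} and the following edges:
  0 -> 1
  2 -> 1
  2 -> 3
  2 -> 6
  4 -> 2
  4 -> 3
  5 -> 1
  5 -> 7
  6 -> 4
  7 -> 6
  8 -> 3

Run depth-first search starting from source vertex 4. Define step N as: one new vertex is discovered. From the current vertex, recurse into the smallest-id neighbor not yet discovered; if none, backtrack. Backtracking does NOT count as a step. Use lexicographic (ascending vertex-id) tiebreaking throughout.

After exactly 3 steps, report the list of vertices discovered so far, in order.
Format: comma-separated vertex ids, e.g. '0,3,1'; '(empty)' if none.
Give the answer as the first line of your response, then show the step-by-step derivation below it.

4,2,1

step 1: discover 4; path=4; order=4
step 2: discover 2; path=4>2; order=4,2
step 3: discover 1; path=4>2>1; order=4,2,1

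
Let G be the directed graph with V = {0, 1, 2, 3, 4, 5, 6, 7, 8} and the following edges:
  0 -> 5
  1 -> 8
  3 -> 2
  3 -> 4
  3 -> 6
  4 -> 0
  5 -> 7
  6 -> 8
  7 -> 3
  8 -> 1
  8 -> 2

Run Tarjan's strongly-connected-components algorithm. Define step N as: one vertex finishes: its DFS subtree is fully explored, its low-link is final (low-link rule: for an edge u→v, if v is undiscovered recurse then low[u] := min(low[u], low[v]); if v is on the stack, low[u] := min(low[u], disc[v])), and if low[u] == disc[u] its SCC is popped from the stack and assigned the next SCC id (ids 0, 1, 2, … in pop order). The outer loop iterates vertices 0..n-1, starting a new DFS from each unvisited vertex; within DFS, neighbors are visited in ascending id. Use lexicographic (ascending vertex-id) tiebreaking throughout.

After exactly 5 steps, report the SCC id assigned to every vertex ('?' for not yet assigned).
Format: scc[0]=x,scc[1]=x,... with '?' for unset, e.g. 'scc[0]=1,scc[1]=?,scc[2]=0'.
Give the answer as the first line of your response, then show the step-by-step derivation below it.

scc[0]=?,scc[1]=1,scc[2]=0,scc[3]=?,scc[4]=?,scc[5]=?,scc[6]=2,scc[7]=?,scc[8]=1

step 1: low=(low[0]=0,low[1]=?,low[2]=4,low[3]=3,low[4]=?,low[5]=1,low[6]=?,low[7]=2,low[8]=?); scc=(scc[0]=?,scc[1]=?,scc[2]=0,scc[3]=?,scc[4]=?,scc[5]=?,scc[6]=?,scc[7]=?,scc[8]=?)
step 2: low=(low[0]=0,low[1]=?,low[2]=4,low[3]=3,low[4]=0,low[5]=1,low[6]=?,low[7]=2,low[8]=?); scc=(scc[0]=?,scc[1]=?,scc[2]=0,scc[3]=?,scc[4]=?,scc[5]=?,scc[6]=?,scc[7]=?,scc[8]=?)
step 3: low=(low[0]=0,low[1]=7,low[2]=4,low[3]=0,low[4]=0,low[5]=1,low[6]=6,low[7]=2,low[8]=7); scc=(scc[0]=?,scc[1]=?,scc[2]=0,scc[3]=?,scc[4]=?,scc[5]=?,scc[6]=?,scc[7]=?,scc[8]=?)
step 4: low=(low[0]=0,low[1]=7,low[2]=4,low[3]=0,low[4]=0,low[5]=1,low[6]=6,low[7]=2,low[8]=7); scc=(scc[0]=?,scc[1]=1,scc[2]=0,scc[3]=?,scc[4]=?,scc[5]=?,scc[6]=?,scc[7]=?,scc[8]=1)
step 5: low=(low[0]=0,low[1]=7,low[2]=4,low[3]=0,low[4]=0,low[5]=1,low[6]=6,low[7]=2,low[8]=7); scc=(scc[0]=?,scc[1]=1,scc[2]=0,scc[3]=?,scc[4]=?,scc[5]=?,scc[6]=2,scc[7]=?,scc[8]=1)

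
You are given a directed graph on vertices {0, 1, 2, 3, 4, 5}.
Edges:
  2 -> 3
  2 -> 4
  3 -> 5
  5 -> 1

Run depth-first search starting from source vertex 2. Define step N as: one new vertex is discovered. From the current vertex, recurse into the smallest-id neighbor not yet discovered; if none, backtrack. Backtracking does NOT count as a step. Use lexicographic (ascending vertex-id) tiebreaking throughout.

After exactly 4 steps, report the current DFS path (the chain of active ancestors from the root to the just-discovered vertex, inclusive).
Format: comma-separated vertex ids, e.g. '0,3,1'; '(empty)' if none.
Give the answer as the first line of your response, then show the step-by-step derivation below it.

2,3,5,1

step 1: discover 2; path=2; order=2
step 2: discover 3; path=2>3; order=2,3
step 3: discover 5; path=2>3>5; order=2,3,5
step 4: discover 1; path=2>3>5>1; order=2,3,5,1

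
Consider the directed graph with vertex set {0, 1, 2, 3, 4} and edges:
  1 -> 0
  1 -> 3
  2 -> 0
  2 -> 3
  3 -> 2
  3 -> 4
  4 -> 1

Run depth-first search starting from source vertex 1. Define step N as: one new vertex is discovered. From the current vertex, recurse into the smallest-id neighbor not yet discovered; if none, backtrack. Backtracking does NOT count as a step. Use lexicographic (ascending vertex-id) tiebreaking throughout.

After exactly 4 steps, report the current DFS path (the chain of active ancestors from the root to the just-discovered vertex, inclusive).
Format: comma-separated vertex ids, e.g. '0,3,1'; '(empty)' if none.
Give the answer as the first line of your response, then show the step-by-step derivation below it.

1,3,2

step 1: discover 1; path=1; order=1
step 2: discover 0; path=1>0; order=1,0
step 3: discover 3; path=1>3; order=1,0,3
step 4: discover 2; path=1>3>2; order=1,0,3,2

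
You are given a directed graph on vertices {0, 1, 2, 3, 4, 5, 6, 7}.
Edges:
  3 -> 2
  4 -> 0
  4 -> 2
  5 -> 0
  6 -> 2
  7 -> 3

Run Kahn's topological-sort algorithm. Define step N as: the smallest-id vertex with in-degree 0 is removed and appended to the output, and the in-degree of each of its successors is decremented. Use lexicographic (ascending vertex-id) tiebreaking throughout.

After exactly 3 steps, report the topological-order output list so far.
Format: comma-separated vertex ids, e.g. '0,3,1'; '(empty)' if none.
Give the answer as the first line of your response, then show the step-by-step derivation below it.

1,4,5

step 1: output 1; order=[1]; indeg=(2,0,3,1,0,0,0,0)
step 2: output 4; order=[1,4]; indeg=(1,0,2,1,0,0,0,0)
step 3: output 5; order=[1,4,5]; indeg=(0,0,2,1,0,0,0,0)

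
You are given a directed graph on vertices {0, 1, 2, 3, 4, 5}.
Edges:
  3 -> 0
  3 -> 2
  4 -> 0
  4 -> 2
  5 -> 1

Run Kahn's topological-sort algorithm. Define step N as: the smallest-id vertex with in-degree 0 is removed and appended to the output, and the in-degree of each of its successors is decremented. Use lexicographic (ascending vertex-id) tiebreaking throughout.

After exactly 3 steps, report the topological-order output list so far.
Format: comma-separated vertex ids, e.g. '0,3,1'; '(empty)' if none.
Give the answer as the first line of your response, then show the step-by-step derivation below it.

3,4,0

step 1: output 3; order=[3]; indeg=(1,1,1,0,0,0)
step 2: output 4; order=[3,4]; indeg=(0,1,0,0,0,0)
step 3: output 0; order=[3,4,0]; indeg=(0,1,0,0,0,0)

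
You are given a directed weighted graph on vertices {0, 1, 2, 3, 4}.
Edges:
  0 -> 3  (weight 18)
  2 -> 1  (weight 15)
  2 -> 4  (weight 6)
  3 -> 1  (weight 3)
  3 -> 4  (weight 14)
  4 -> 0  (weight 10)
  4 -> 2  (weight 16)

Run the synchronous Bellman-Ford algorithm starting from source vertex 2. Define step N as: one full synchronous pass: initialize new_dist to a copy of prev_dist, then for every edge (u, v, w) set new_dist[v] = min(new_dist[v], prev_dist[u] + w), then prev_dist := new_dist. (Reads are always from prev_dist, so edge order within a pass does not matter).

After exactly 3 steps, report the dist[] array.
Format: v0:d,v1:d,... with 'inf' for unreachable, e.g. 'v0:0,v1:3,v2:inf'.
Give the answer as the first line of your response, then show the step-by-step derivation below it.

v0:16,v1:15,v2:0,v3:34,v4:6

step 1: dist = v0:inf,v1:15,v2:0,v3:inf,v4:6
step 2: dist = v0:16,v1:15,v2:0,v3:inf,v4:6
step 3: dist = v0:16,v1:15,v2:0,v3:34,v4:6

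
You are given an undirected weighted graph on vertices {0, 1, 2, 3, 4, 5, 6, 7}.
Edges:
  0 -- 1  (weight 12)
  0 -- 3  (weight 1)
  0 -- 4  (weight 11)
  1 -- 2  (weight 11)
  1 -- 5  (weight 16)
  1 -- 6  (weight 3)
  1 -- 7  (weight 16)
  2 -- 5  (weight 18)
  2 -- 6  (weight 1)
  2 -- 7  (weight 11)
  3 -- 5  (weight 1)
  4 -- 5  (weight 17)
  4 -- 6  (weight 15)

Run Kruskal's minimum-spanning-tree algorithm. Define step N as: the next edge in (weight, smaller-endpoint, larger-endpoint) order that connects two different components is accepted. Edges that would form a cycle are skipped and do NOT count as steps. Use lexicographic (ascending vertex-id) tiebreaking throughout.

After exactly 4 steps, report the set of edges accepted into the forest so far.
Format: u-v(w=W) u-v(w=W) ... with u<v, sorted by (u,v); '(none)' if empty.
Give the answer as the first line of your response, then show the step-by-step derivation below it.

0-3(w=1) 1-6(w=3) 2-6(w=1) 3-5(w=1)

step 1: add edge 0-3 (w=1); MST = {0-3(w=1)}
step 2: add edge 2-6 (w=1); MST = {0-3(w=1) 2-6(w=1)}
step 3: add edge 3-5 (w=1); MST = {0-3(w=1) 2-6(w=1) 3-5(w=1)}
step 4: add edge 1-6 (w=3); MST = {0-3(w=1) 1-6(w=3) 2-6(w=1) 3-5(w=1)}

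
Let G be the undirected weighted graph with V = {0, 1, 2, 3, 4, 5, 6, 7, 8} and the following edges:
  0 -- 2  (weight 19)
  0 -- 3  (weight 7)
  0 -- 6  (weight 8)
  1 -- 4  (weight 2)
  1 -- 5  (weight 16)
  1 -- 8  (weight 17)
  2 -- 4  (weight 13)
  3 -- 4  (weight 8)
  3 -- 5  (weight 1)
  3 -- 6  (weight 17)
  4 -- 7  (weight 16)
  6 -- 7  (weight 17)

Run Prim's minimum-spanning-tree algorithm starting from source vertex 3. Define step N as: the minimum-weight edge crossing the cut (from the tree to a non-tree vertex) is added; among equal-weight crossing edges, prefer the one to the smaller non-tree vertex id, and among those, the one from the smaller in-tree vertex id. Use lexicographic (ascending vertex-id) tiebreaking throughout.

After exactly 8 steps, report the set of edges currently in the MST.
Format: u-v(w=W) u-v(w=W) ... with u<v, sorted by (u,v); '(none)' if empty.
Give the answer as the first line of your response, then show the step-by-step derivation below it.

0-3(w=7) 0-6(w=8) 1-4(w=2) 1-8(w=17) 2-4(w=13) 3-4(w=8) 3-5(w=1) 4-7(w=16)

step 1: add edge 3-5 (w=1); MST = {3-5(w=1)}
step 2: add edge 0-3 (w=7); MST = {0-3(w=7) 3-5(w=1)}
step 3: add edge 3-4 (w=8); MST = {0-3(w=7) 3-4(w=8) 3-5(w=1)}
step 4: add edge 1-4 (w=2); MST = {0-3(w=7) 1-4(w=2) 3-4(w=8) 3-5(w=1)}
step 5: add edge 0-6 (w=8); MST = {0-3(w=7) 0-6(w=8) 1-4(w=2) 3-4(w=8) 3-5(w=1)}
step 6: add edge 2-4 (w=13); MST = {0-3(w=7) 0-6(w=8) 1-4(w=2) 2-4(w=13) 3-4(w=8) 3-5(w=1)}
step 7: add edge 4-7 (w=16); MST = {0-3(w=7) 0-6(w=8) 1-4(w=2) 2-4(w=13) 3-4(w=8) 3-5(w=1) 4-7(w=16)}
step 8: add edge 1-8 (w=17); MST = {0-3(w=7) 0-6(w=8) 1-4(w=2) 1-8(w=17) 2-4(w=13) 3-4(w=8) 3-5(w=1) 4-7(w=16)}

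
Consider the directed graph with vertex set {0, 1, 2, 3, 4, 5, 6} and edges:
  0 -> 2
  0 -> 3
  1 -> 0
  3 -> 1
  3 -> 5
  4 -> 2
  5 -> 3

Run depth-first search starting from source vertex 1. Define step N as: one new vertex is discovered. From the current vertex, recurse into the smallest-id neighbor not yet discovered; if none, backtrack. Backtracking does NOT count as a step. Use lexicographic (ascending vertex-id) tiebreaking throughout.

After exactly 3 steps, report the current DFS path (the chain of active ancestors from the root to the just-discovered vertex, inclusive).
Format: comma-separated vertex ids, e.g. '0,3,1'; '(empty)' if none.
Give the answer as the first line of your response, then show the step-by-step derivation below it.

1,0,2

step 1: discover 1; path=1; order=1
step 2: discover 0; path=1>0; order=1,0
step 3: discover 2; path=1>0>2; order=1,0,2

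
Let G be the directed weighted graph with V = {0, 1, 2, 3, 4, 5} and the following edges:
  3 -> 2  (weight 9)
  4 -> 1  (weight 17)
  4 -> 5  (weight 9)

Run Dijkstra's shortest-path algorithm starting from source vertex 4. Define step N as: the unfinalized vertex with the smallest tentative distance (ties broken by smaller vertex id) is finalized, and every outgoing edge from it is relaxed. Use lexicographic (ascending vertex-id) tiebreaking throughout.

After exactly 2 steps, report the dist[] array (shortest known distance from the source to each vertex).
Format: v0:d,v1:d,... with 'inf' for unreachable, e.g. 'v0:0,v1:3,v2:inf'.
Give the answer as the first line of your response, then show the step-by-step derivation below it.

v0:inf,v1:17,v2:inf,v3:inf,v4:0,v5:9

step 1: dist = v0:inf,v1:17,v2:inf,v3:inf,v4:0,v5:9
step 2: dist = v0:inf,v1:17,v2:inf,v3:inf,v4:0,v5:9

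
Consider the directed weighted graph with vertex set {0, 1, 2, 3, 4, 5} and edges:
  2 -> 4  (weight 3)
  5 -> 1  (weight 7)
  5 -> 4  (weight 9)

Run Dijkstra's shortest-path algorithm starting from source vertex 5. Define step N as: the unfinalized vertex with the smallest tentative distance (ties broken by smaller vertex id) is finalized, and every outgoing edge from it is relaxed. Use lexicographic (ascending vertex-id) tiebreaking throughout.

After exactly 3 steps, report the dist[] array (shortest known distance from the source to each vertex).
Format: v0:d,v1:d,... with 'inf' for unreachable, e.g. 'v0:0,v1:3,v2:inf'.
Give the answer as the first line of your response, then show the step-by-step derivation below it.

v0:inf,v1:7,v2:inf,v3:inf,v4:9,v5:0

step 1: dist = v0:inf,v1:7,v2:inf,v3:inf,v4:9,v5:0
step 2: dist = v0:inf,v1:7,v2:inf,v3:inf,v4:9,v5:0
step 3: dist = v0:inf,v1:7,v2:inf,v3:inf,v4:9,v5:0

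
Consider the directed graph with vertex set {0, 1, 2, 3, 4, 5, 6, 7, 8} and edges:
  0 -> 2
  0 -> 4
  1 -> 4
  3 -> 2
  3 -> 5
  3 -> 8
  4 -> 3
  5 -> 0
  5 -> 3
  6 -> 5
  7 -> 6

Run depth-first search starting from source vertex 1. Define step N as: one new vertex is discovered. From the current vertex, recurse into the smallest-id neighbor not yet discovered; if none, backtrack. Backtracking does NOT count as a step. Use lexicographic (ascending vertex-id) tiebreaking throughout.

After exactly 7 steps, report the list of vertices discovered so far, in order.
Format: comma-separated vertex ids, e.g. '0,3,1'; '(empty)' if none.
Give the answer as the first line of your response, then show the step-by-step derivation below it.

1,4,3,2,5,0,8

step 1: discover 1; path=1; order=1
step 2: discover 4; path=1>4; order=1,4
step 3: discover 3; path=1>4>3; order=1,4,3
step 4: discover 2; path=1>4>3>2; order=1,4,3,2
step 5: discover 5; path=1>4>3>5; order=1,4,3,2,5
step 6: discover 0; path=1>4>3>5>0; order=1,4,3,2,5,0
step 7: discover 8; path=1>4>3>8; order=1,4,3,2,5,0,8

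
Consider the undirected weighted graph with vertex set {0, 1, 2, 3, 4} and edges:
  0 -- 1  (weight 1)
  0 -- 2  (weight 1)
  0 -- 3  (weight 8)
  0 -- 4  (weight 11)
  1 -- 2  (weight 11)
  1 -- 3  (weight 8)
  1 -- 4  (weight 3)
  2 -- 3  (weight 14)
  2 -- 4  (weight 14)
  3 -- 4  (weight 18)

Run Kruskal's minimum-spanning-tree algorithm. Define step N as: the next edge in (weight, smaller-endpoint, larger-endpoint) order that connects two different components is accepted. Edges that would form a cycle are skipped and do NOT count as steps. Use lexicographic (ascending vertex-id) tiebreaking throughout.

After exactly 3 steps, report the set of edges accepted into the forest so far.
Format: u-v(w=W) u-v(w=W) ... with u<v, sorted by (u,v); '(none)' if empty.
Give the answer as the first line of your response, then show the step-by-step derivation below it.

0-1(w=1) 0-2(w=1) 1-4(w=3)

step 1: add edge 0-1 (w=1); MST = {0-1(w=1)}
step 2: add edge 0-2 (w=1); MST = {0-1(w=1) 0-2(w=1)}
step 3: add edge 1-4 (w=3); MST = {0-1(w=1) 0-2(w=1) 1-4(w=3)}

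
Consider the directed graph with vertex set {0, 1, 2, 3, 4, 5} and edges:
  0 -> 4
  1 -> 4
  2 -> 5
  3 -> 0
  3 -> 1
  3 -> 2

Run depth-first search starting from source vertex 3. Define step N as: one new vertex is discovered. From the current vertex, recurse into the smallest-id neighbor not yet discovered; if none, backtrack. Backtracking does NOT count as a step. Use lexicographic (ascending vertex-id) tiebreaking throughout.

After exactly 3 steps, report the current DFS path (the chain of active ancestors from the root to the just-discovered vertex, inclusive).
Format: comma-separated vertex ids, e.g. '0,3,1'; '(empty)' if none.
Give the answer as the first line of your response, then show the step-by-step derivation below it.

3,0,4

step 1: discover 3; path=3; order=3
step 2: discover 0; path=3>0; order=3,0
step 3: discover 4; path=3>0>4; order=3,0,4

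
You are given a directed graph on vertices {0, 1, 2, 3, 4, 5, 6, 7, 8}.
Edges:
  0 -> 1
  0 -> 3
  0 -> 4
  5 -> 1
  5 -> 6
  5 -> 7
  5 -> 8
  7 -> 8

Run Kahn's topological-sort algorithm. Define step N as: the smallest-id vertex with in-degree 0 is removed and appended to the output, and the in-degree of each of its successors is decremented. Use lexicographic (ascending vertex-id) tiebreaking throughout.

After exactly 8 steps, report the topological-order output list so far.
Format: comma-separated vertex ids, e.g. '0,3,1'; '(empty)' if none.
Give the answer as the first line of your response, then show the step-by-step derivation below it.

0,2,3,4,5,1,6,7

step 1: output 0; order=[0]; indeg=(0,1,0,0,0,0,1,1,2)
step 2: output 2; order=[0,2]; indeg=(0,1,0,0,0,0,1,1,2)
step 3: output 3; order=[0,2,3]; indeg=(0,1,0,0,0,0,1,1,2)
step 4: output 4; order=[0,2,3,4]; indeg=(0,1,0,0,0,0,1,1,2)
step 5: output 5; order=[0,2,3,4,5]; indeg=(0,0,0,0,0,0,0,0,1)
step 6: output 1; order=[0,2,3,4,5,1]; indeg=(0,0,0,0,0,0,0,0,1)
step 7: output 6; order=[0,2,3,4,5,1,6]; indeg=(0,0,0,0,0,0,0,0,1)
step 8: output 7; order=[0,2,3,4,5,1,6,7]; indeg=(0,0,0,0,0,0,0,0,0)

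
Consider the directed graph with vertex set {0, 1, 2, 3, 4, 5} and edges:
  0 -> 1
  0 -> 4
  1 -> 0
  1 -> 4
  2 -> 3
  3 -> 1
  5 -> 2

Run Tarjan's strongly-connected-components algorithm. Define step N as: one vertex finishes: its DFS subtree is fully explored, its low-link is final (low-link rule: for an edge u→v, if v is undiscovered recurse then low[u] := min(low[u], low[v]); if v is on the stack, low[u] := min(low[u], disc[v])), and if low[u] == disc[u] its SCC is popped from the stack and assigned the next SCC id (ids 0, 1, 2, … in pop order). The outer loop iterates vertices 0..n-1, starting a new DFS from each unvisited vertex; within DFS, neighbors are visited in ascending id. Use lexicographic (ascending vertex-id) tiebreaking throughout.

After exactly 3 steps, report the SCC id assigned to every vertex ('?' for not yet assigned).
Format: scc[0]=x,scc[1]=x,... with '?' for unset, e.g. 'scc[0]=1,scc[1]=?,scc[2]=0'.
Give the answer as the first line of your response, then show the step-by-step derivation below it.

scc[0]=1,scc[1]=1,scc[2]=?,scc[3]=?,scc[4]=0,scc[5]=?

step 1: low=(low[0]=0,low[1]=0,low[2]=?,low[3]=?,low[4]=2,low[5]=?); scc=(scc[0]=?,scc[1]=?,scc[2]=?,scc[3]=?,scc[4]=0,scc[5]=?)
step 2: low=(low[0]=0,low[1]=0,low[2]=?,low[3]=?,low[4]=2,low[5]=?); scc=(scc[0]=?,scc[1]=?,scc[2]=?,scc[3]=?,scc[4]=0,scc[5]=?)
step 3: low=(low[0]=0,low[1]=0,low[2]=?,low[3]=?,low[4]=2,low[5]=?); scc=(scc[0]=1,scc[1]=1,scc[2]=?,scc[3]=?,scc[4]=0,scc[5]=?)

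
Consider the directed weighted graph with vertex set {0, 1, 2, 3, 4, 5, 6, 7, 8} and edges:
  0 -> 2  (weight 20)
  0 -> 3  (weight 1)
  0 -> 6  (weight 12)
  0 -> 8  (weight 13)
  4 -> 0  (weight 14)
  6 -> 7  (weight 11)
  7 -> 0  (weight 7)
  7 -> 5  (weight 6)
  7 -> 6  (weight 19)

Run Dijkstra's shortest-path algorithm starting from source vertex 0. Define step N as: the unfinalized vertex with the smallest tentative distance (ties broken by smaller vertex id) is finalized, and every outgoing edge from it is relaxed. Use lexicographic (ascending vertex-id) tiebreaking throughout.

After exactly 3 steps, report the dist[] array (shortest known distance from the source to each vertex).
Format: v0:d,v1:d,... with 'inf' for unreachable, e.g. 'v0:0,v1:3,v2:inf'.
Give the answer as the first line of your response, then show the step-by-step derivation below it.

v0:0,v1:inf,v2:20,v3:1,v4:inf,v5:inf,v6:12,v7:23,v8:13

step 1: dist = v0:0,v1:inf,v2:20,v3:1,v4:inf,v5:inf,v6:12,v7:inf,v8:13
step 2: dist = v0:0,v1:inf,v2:20,v3:1,v4:inf,v5:inf,v6:12,v7:inf,v8:13
step 3: dist = v0:0,v1:inf,v2:20,v3:1,v4:inf,v5:inf,v6:12,v7:23,v8:13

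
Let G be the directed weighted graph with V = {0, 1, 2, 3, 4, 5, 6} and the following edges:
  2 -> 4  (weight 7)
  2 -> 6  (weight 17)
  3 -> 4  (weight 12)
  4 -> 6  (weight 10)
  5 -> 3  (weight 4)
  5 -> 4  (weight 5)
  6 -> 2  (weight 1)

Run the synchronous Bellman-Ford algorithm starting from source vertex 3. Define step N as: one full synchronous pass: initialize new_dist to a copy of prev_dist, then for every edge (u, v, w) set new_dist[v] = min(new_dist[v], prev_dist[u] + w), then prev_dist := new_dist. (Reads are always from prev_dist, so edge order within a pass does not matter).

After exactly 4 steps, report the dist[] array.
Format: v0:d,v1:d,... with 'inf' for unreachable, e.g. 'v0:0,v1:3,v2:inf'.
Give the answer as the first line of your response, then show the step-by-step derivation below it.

v0:inf,v1:inf,v2:23,v3:0,v4:12,v5:inf,v6:22

step 1: dist = v0:inf,v1:inf,v2:inf,v3:0,v4:12,v5:inf,v6:inf
step 2: dist = v0:inf,v1:inf,v2:inf,v3:0,v4:12,v5:inf,v6:22
step 3: dist = v0:inf,v1:inf,v2:23,v3:0,v4:12,v5:inf,v6:22
step 4: dist = v0:inf,v1:inf,v2:23,v3:0,v4:12,v5:inf,v6:22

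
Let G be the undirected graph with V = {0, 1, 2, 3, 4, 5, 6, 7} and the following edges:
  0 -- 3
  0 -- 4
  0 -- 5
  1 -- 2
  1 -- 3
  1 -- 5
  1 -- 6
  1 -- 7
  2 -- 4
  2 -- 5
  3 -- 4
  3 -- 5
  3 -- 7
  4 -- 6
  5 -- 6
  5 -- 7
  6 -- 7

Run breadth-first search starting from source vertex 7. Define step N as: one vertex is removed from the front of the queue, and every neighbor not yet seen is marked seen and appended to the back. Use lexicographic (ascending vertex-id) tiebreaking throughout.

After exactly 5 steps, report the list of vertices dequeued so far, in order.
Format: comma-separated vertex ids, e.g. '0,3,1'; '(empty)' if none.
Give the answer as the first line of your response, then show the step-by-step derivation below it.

7,1,3,5,6

step 1: dequeue 7; queue=[1,3,5,6]; order=7
step 2: dequeue 1; queue=[3,5,6,2]; order=7,1
step 3: dequeue 3; queue=[5,6,2,0,4]; order=7,1,3
step 4: dequeue 5; queue=[6,2,0,4]; order=7,1,3,5
step 5: dequeue 6; queue=[2,0,4]; order=7,1,3,5,6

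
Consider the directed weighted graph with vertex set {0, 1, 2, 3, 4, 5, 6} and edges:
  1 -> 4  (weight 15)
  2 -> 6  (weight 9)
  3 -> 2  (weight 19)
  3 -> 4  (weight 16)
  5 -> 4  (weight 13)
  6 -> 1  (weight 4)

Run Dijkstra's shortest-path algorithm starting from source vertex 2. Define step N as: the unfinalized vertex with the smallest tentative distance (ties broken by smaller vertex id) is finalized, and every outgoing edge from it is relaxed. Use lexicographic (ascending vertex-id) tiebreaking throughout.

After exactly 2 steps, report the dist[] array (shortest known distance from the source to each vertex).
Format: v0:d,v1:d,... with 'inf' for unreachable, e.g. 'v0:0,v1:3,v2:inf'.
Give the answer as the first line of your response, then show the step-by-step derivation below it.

v0:inf,v1:13,v2:0,v3:inf,v4:inf,v5:inf,v6:9

step 1: dist = v0:inf,v1:inf,v2:0,v3:inf,v4:inf,v5:inf,v6:9
step 2: dist = v0:inf,v1:13,v2:0,v3:inf,v4:inf,v5:inf,v6:9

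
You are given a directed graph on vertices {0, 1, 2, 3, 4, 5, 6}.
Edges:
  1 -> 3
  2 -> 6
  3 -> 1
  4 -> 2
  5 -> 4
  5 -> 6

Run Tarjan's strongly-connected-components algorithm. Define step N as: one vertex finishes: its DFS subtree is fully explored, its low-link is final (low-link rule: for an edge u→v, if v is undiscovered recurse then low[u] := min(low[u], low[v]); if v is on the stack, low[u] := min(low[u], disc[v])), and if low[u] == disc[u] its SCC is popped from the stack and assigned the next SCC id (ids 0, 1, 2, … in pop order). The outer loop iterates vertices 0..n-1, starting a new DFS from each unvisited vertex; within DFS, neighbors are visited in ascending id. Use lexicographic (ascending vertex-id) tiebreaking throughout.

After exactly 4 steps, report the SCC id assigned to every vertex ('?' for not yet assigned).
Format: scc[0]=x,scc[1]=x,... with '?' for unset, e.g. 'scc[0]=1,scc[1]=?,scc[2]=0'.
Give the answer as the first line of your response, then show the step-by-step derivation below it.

scc[0]=0,scc[1]=1,scc[2]=?,scc[3]=1,scc[4]=?,scc[5]=?,scc[6]=2

step 1: low=(low[0]=0,low[1]=?,low[2]=?,low[3]=?,low[4]=?,low[5]=?,low[6]=?); scc=(scc[0]=0,scc[1]=?,scc[2]=?,scc[3]=?,scc[4]=?,scc[5]=?,scc[6]=?)
step 2: low=(low[0]=0,low[1]=1,low[2]=?,low[3]=1,low[4]=?,low[5]=?,low[6]=?); scc=(scc[0]=0,scc[1]=?,scc[2]=?,scc[3]=?,scc[4]=?,scc[5]=?,scc[6]=?)
step 3: low=(low[0]=0,low[1]=1,low[2]=?,low[3]=1,low[4]=?,low[5]=?,low[6]=?); scc=(scc[0]=0,scc[1]=1,scc[2]=?,scc[3]=1,scc[4]=?,scc[5]=?,scc[6]=?)
step 4: low=(low[0]=0,low[1]=1,low[2]=3,low[3]=1,low[4]=?,low[5]=?,low[6]=4); scc=(scc[0]=0,scc[1]=1,scc[2]=?,scc[3]=1,scc[4]=?,scc[5]=?,scc[6]=2)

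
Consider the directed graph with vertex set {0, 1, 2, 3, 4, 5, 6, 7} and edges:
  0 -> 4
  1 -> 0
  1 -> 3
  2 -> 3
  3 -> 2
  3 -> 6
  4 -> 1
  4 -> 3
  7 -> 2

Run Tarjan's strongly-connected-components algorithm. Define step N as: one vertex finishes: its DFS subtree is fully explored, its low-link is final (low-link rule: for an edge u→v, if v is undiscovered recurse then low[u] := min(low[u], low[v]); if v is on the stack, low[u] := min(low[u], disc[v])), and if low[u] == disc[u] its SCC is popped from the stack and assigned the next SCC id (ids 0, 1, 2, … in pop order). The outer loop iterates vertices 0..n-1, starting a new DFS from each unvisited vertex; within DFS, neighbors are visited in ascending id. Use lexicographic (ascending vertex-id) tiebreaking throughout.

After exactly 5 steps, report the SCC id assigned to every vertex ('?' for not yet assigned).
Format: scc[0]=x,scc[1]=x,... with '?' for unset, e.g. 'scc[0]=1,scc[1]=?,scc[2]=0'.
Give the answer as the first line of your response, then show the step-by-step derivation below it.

scc[0]=?,scc[1]=?,scc[2]=1,scc[3]=1,scc[4]=?,scc[5]=?,scc[6]=0,scc[7]=?

step 1: low=(low[0]=0,low[1]=0,low[2]=3,low[3]=3,low[4]=1,low[5]=?,low[6]=?,low[7]=?); scc=(scc[0]=?,scc[1]=?,scc[2]=?,scc[3]=?,scc[4]=?,scc[5]=?,scc[6]=?,scc[7]=?)
step 2: low=(low[0]=0,low[1]=0,low[2]=3,low[3]=3,low[4]=1,low[5]=?,low[6]=5,low[7]=?); scc=(scc[0]=?,scc[1]=?,scc[2]=?,scc[3]=?,scc[4]=?,scc[5]=?,scc[6]=0,scc[7]=?)
step 3: low=(low[0]=0,low[1]=0,low[2]=3,low[3]=3,low[4]=1,low[5]=?,low[6]=5,low[7]=?); scc=(scc[0]=?,scc[1]=?,scc[2]=1,scc[3]=1,scc[4]=?,scc[5]=?,scc[6]=0,scc[7]=?)
step 4: low=(low[0]=0,low[1]=0,low[2]=3,low[3]=3,low[4]=1,low[5]=?,low[6]=5,low[7]=?); scc=(scc[0]=?,scc[1]=?,scc[2]=1,scc[3]=1,scc[4]=?,scc[5]=?,scc[6]=0,scc[7]=?)
step 5: low=(low[0]=0,low[1]=0,low[2]=3,low[3]=3,low[4]=0,low[5]=?,low[6]=5,low[7]=?); scc=(scc[0]=?,scc[1]=?,scc[2]=1,scc[3]=1,scc[4]=?,scc[5]=?,scc[6]=0,scc[7]=?)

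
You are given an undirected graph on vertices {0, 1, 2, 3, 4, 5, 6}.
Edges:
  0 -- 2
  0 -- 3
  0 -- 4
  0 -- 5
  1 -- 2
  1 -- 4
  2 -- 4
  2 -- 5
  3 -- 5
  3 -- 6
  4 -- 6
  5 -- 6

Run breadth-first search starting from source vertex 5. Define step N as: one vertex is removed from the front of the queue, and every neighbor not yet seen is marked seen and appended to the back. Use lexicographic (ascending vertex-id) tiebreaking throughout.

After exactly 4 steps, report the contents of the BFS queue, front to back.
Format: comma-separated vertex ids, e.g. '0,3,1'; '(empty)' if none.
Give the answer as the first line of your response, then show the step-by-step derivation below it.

6,4,1

step 1: dequeue 5; queue=[0,2,3,6]; order=5
step 2: dequeue 0; queue=[2,3,6,4]; order=5,0
step 3: dequeue 2; queue=[3,6,4,1]; order=5,0,2
step 4: dequeue 3; queue=[6,4,1]; order=5,0,2,3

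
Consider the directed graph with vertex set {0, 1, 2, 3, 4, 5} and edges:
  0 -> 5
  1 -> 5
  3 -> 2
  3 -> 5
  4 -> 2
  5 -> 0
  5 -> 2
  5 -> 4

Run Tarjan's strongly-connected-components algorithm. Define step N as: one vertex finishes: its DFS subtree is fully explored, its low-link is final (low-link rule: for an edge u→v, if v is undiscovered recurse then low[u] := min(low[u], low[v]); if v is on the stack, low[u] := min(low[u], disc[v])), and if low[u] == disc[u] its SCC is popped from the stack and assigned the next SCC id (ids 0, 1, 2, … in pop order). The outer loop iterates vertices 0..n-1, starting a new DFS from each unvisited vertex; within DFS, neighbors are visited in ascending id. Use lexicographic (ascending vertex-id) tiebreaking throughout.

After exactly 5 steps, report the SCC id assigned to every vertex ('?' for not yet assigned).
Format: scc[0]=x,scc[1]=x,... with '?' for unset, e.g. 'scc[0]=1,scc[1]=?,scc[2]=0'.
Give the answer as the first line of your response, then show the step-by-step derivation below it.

scc[0]=2,scc[1]=3,scc[2]=0,scc[3]=?,scc[4]=1,scc[5]=2

step 1: low=(low[0]=0,low[1]=?,low[2]=2,low[3]=?,low[4]=?,low[5]=0); scc=(scc[0]=?,scc[1]=?,scc[2]=0,scc[3]=?,scc[4]=?,scc[5]=?)
step 2: low=(low[0]=0,low[1]=?,low[2]=2,low[3]=?,low[4]=3,low[5]=0); scc=(scc[0]=?,scc[1]=?,scc[2]=0,scc[3]=?,scc[4]=1,scc[5]=?)
step 3: low=(low[0]=0,low[1]=?,low[2]=2,low[3]=?,low[4]=3,low[5]=0); scc=(scc[0]=?,scc[1]=?,scc[2]=0,scc[3]=?,scc[4]=1,scc[5]=?)
step 4: low=(low[0]=0,low[1]=?,low[2]=2,low[3]=?,low[4]=3,low[5]=0); scc=(scc[0]=2,scc[1]=?,scc[2]=0,scc[3]=?,scc[4]=1,scc[5]=2)
step 5: low=(low[0]=0,low[1]=4,low[2]=2,low[3]=?,low[4]=3,low[5]=0); scc=(scc[0]=2,scc[1]=3,scc[2]=0,scc[3]=?,scc[4]=1,scc[5]=2)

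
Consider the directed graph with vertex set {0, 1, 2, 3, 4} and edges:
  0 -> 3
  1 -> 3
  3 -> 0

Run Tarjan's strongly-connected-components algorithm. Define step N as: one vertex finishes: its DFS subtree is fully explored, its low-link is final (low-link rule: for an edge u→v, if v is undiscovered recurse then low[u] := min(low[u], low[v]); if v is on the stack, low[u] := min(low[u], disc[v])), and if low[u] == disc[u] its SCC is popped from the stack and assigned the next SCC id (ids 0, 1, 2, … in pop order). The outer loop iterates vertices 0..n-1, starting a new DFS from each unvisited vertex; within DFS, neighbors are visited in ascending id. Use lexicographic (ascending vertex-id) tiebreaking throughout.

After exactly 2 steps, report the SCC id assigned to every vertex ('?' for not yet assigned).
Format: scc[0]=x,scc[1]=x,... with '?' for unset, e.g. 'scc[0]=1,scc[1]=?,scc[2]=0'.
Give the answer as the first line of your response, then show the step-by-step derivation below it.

scc[0]=0,scc[1]=?,scc[2]=?,scc[3]=0,scc[4]=?

step 1: low=(low[0]=0,low[1]=?,low[2]=?,low[3]=0,low[4]=?); scc=(scc[0]=?,scc[1]=?,scc[2]=?,scc[3]=?,scc[4]=?)
step 2: low=(low[0]=0,low[1]=?,low[2]=?,low[3]=0,low[4]=?); scc=(scc[0]=0,scc[1]=?,scc[2]=?,scc[3]=0,scc[4]=?)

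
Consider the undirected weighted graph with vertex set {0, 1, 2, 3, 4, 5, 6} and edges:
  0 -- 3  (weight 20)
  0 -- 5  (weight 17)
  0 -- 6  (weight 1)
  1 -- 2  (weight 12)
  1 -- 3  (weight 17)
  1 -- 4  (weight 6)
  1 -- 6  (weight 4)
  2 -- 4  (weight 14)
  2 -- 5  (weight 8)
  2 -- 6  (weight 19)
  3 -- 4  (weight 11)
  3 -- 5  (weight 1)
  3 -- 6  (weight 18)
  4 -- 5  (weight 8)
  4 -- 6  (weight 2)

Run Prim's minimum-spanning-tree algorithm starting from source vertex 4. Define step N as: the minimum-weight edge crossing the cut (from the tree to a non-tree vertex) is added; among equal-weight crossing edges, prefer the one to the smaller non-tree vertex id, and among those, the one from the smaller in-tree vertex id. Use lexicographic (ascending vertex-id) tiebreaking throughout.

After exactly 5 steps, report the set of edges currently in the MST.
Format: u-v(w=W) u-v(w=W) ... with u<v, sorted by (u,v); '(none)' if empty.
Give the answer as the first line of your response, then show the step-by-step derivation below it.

0-6(w=1) 1-6(w=4) 3-5(w=1) 4-5(w=8) 4-6(w=2)

step 1: add edge 4-6 (w=2); MST = {4-6(w=2)}
step 2: add edge 0-6 (w=1); MST = {0-6(w=1) 4-6(w=2)}
step 3: add edge 1-6 (w=4); MST = {0-6(w=1) 1-6(w=4) 4-6(w=2)}
step 4: add edge 4-5 (w=8); MST = {0-6(w=1) 1-6(w=4) 4-5(w=8) 4-6(w=2)}
step 5: add edge 3-5 (w=1); MST = {0-6(w=1) 1-6(w=4) 3-5(w=1) 4-5(w=8) 4-6(w=2)}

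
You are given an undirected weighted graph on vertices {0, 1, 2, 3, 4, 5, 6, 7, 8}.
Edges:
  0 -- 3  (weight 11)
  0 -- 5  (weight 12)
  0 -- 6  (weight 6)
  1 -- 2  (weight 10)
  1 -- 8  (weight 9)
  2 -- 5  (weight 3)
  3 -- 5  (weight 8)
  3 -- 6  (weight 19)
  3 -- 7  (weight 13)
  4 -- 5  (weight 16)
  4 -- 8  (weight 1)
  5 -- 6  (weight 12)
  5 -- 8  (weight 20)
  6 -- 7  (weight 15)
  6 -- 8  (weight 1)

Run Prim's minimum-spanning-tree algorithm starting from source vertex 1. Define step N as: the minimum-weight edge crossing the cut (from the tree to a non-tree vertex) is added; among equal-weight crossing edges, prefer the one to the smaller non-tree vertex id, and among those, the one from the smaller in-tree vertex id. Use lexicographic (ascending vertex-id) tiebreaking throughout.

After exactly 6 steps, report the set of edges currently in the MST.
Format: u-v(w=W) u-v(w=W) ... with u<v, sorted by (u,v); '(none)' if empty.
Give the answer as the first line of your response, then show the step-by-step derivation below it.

0-6(w=6) 1-2(w=10) 1-8(w=9) 2-5(w=3) 4-8(w=1) 6-8(w=1)

step 1: add edge 1-8 (w=9); MST = {1-8(w=9)}
step 2: add edge 4-8 (w=1); MST = {1-8(w=9) 4-8(w=1)}
step 3: add edge 6-8 (w=1); MST = {1-8(w=9) 4-8(w=1) 6-8(w=1)}
step 4: add edge 0-6 (w=6); MST = {0-6(w=6) 1-8(w=9) 4-8(w=1) 6-8(w=1)}
step 5: add edge 1-2 (w=10); MST = {0-6(w=6) 1-2(w=10) 1-8(w=9) 4-8(w=1) 6-8(w=1)}
step 6: add edge 2-5 (w=3); MST = {0-6(w=6) 1-2(w=10) 1-8(w=9) 2-5(w=3) 4-8(w=1) 6-8(w=1)}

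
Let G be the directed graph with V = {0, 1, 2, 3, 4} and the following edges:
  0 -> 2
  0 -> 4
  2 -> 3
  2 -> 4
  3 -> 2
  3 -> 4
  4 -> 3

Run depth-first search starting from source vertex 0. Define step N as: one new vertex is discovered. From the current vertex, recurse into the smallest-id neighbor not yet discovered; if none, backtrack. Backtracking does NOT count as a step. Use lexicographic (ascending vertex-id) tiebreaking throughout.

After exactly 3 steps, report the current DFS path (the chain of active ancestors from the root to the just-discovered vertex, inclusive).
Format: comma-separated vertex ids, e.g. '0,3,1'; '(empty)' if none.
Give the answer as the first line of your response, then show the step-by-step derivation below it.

0,2,3

step 1: discover 0; path=0; order=0
step 2: discover 2; path=0>2; order=0,2
step 3: discover 3; path=0>2>3; order=0,2,3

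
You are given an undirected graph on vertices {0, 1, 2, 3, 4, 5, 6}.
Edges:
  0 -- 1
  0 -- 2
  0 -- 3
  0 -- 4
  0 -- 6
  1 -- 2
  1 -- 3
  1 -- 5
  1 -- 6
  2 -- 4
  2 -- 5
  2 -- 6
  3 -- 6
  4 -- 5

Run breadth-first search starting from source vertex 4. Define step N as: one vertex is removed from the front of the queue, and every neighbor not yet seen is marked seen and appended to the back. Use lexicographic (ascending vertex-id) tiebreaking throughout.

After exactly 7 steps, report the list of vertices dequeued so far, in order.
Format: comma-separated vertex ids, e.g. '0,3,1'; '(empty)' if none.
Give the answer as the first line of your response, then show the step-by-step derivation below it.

4,0,2,5,1,3,6

step 1: dequeue 4; queue=[0,2,5]; order=4
step 2: dequeue 0; queue=[2,5,1,3,6]; order=4,0
step 3: dequeue 2; queue=[5,1,3,6]; order=4,0,2
step 4: dequeue 5; queue=[1,3,6]; order=4,0,2,5
step 5: dequeue 1; queue=[3,6]; order=4,0,2,5,1
step 6: dequeue 3; queue=[6]; order=4,0,2,5,1,3
step 7: dequeue 6; queue=[(empty)]; order=4,0,2,5,1,3,6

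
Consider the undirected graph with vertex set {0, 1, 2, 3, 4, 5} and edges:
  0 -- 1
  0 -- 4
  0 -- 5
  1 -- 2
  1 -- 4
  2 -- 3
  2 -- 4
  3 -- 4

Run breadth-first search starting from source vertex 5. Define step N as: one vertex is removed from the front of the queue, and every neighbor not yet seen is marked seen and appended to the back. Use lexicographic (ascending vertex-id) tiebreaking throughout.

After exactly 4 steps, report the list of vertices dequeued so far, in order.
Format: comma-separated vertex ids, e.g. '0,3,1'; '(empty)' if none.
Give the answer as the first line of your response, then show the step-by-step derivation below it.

5,0,1,4

step 1: dequeue 5; queue=[0]; order=5
step 2: dequeue 0; queue=[1,4]; order=5,0
step 3: dequeue 1; queue=[4,2]; order=5,0,1
step 4: dequeue 4; queue=[2,3]; order=5,0,1,4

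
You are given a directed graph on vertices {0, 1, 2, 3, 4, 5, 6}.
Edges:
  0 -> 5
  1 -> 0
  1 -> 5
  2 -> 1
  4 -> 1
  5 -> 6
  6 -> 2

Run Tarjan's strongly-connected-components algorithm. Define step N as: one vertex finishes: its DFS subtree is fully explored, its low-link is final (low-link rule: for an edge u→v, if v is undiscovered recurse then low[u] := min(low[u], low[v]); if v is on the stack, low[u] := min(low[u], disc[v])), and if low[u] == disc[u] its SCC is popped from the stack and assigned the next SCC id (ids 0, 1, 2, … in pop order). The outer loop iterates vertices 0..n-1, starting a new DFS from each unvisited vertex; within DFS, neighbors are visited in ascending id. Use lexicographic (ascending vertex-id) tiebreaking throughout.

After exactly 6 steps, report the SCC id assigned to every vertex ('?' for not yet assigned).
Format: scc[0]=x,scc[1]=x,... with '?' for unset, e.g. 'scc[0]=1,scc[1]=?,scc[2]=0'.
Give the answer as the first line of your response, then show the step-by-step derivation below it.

scc[0]=0,scc[1]=0,scc[2]=0,scc[3]=1,scc[4]=?,scc[5]=0,scc[6]=0

step 1: low=(low[0]=0,low[1]=0,low[2]=3,low[3]=?,low[4]=?,low[5]=1,low[6]=2); scc=(scc[0]=?,scc[1]=?,scc[2]=?,scc[3]=?,scc[4]=?,scc[5]=?,scc[6]=?)
step 2: low=(low[0]=0,low[1]=0,low[2]=0,low[3]=?,low[4]=?,low[5]=1,low[6]=2); scc=(scc[0]=?,scc[1]=?,scc[2]=?,scc[3]=?,scc[4]=?,scc[5]=?,scc[6]=?)
step 3: low=(low[0]=0,low[1]=0,low[2]=0,low[3]=?,low[4]=?,low[5]=1,low[6]=0); scc=(scc[0]=?,scc[1]=?,scc[2]=?,scc[3]=?,scc[4]=?,scc[5]=?,scc[6]=?)
step 4: low=(low[0]=0,low[1]=0,low[2]=0,low[3]=?,low[4]=?,low[5]=0,low[6]=0); scc=(scc[0]=?,scc[1]=?,scc[2]=?,scc[3]=?,scc[4]=?,scc[5]=?,scc[6]=?)
step 5: low=(low[0]=0,low[1]=0,low[2]=0,low[3]=?,low[4]=?,low[5]=0,low[6]=0); scc=(scc[0]=0,scc[1]=0,scc[2]=0,scc[3]=?,scc[4]=?,scc[5]=0,scc[6]=0)
step 6: low=(low[0]=0,low[1]=0,low[2]=0,low[3]=5,low[4]=?,low[5]=0,low[6]=0); scc=(scc[0]=0,scc[1]=0,scc[2]=0,scc[3]=1,scc[4]=?,scc[5]=0,scc[6]=0)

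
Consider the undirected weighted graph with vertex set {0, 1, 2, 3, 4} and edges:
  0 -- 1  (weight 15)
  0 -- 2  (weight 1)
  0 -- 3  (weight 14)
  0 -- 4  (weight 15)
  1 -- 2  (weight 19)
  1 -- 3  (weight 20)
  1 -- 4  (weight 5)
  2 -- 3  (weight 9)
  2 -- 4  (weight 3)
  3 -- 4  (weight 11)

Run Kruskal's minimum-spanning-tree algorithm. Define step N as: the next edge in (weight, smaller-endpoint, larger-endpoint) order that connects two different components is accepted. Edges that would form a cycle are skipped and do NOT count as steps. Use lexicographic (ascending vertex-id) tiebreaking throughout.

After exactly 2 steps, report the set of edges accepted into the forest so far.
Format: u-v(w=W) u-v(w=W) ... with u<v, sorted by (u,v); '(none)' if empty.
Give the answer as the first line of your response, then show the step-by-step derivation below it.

0-2(w=1) 2-4(w=3)

step 1: add edge 0-2 (w=1); MST = {0-2(w=1)}
step 2: add edge 2-4 (w=3); MST = {0-2(w=1) 2-4(w=3)}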